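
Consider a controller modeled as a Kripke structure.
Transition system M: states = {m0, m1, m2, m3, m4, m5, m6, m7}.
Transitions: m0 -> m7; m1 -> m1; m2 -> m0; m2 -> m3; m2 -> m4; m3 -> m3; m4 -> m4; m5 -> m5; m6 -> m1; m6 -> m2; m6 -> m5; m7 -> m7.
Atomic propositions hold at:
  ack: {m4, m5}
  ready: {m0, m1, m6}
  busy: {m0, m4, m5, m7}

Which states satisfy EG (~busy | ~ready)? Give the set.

Sat(~busy) = {m1, m2, m3, m6}
Sat(~ready) = {m2, m3, m4, m5, m7}
Sat(~busy | ~ready) = {m1, m2, m3, m4, m5, m6, m7}
EG (~busy | ~ready): greatest fixpoint, start Z0 = {m1, m2, m3, m4, m5, m6, m7}, keep only states in Sat with some successor in Z. Already a fixed point.
Sat(EG (~busy | ~ready)) = {m1, m2, m3, m4, m5, m6, m7}

{m1, m2, m3, m4, m5, m6, m7}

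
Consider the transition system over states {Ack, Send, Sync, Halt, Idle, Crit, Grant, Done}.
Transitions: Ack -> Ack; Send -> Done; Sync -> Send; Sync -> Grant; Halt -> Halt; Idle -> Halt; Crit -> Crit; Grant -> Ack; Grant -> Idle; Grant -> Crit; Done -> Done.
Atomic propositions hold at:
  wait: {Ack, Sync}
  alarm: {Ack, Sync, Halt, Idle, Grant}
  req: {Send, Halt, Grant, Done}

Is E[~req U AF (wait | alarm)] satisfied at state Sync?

Yes

Sat(~req) = {Ack, Sync, Idle, Crit}
Sat(wait | alarm) = {Ack, Sync, Halt, Idle, Grant}
AF (wait | alarm): least fixpoint, start Z0 = {Ack, Sync, Halt, Idle, Grant}, add states with every successor in Z. Already a fixed point.
Sat(AF (wait | alarm)) = {Ack, Sync, Halt, Idle, Grant}
E[~req U AF (wait | alarm)]: least fixpoint, start Z0 = Sat(AF (wait | alarm)) = {Ack, Sync, Halt, Idle, Grant}, add states in Sat(~req) with some successor in Z. Already a fixed point.
Sat(E[~req U AF (wait | alarm)]) = {Ack, Sync, Halt, Idle, Grant}
Sync ∈ Sat(E[~req U AF (wait | alarm)]) = {Ack, Sync, Halt, Idle, Grant}, so the formula holds at Sync.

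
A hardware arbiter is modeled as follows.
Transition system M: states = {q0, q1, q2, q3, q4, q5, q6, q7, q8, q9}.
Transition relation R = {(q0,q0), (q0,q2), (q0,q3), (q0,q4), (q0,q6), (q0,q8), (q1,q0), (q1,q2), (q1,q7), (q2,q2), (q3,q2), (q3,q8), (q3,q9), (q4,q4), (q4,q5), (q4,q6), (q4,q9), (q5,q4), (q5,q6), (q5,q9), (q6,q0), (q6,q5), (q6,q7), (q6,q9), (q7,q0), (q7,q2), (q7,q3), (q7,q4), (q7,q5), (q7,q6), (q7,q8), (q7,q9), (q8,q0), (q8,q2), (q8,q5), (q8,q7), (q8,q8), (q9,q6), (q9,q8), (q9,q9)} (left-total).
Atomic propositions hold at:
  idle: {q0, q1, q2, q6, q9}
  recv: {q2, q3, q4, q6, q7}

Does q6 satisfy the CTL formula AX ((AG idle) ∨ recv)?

No

AG idle: greatest fixpoint, start Z0 = {q0, q1, q2, q6, q9}, keep only states in Sat with every successor in Z. Z1 = {q2}; fixed.
Sat(AG idle) = {q2}
Sat((AG idle) ∨ recv) = {q2, q3, q4, q6, q7}
Sat(AX ((AG idle) ∨ recv)) = {s : every successor in {q2, q3, q4, q6, q7}} = {q2}
q6 ∉ Sat(AX ((AG idle) ∨ recv)) = {q2}, so the formula does not hold at q6.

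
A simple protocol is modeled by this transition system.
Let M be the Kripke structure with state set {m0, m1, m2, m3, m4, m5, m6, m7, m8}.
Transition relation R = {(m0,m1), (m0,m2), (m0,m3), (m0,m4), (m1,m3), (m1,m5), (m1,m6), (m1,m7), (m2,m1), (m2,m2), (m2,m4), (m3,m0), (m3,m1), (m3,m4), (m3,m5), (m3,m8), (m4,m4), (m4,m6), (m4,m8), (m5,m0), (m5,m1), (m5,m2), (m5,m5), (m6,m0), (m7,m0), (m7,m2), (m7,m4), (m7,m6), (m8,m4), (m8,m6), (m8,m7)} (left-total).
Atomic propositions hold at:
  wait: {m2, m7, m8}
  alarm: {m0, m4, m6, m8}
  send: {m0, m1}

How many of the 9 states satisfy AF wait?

3

AF wait: least fixpoint, start Z0 = {m2, m7, m8}, add states with every successor in Z. Already a fixed point.
Sat(AF wait) = {m2, m7, m8}
|Sat(AF wait)| = |{m2, m7, m8}| = 3.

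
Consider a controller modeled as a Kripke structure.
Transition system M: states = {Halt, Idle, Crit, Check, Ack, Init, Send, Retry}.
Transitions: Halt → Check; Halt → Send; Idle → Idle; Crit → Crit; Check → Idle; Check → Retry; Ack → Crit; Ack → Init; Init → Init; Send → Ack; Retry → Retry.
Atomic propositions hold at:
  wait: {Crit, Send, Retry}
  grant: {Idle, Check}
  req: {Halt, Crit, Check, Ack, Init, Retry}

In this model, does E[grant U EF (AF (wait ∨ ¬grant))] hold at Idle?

No

Sat(¬grant) = {Halt, Crit, Ack, Init, Send, Retry}
Sat(wait ∨ ¬grant) = {Halt, Crit, Ack, Init, Send, Retry}
AF (wait ∨ ¬grant): least fixpoint, start Z0 = {Halt, Crit, Ack, Init, Send, Retry}, add states with every successor in Z. Already a fixed point.
Sat(AF (wait ∨ ¬grant)) = {Halt, Crit, Ack, Init, Send, Retry}
EF (AF (wait ∨ ¬grant)): least fixpoint, start Z0 = {Halt, Crit, Ack, Init, Send, Retry}, add states with some successor in Z. Z1 = {Halt, Crit, Check, Ack, Init, Send, Retry}; fixed.
Sat(EF (AF (wait ∨ ¬grant))) = {Halt, Crit, Check, Ack, Init, Send, Retry}
E[grant U EF (AF (wait ∨ ¬grant))]: least fixpoint, start Z0 = Sat(EF (AF (wait ∨ ¬grant))) = {Halt, Crit, Check, Ack, Init, Send, Retry}, add states in Sat(grant) with some successor in Z. Already a fixed point.
Sat(E[grant U EF (AF (wait ∨ ¬grant))]) = {Halt, Crit, Check, Ack, Init, Send, Retry}
Idle ∉ Sat(E[grant U EF (AF (wait ∨ ¬grant))]) = {Halt, Crit, Check, Ack, Init, Send, Retry}, so the formula does not hold at Idle.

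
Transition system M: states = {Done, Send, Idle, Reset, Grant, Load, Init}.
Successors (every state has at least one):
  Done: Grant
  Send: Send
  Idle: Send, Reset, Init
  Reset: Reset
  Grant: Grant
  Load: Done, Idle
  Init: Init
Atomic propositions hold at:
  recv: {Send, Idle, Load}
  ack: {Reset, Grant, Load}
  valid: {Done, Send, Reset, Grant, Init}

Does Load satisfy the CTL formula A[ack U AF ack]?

Yes

AF ack: least fixpoint, start Z0 = {Reset, Grant, Load}, add states with every successor in Z. Z1 = {Done, Reset, Grant, Load}; fixed.
Sat(AF ack) = {Done, Reset, Grant, Load}
A[ack U AF ack]: least fixpoint, start Z0 = Sat(AF ack) = {Done, Reset, Grant, Load}, add states in Sat(ack) with every successor in Z. Already a fixed point.
Sat(A[ack U AF ack]) = {Done, Reset, Grant, Load}
Load ∈ Sat(A[ack U AF ack]) = {Done, Reset, Grant, Load}, so the formula holds at Load.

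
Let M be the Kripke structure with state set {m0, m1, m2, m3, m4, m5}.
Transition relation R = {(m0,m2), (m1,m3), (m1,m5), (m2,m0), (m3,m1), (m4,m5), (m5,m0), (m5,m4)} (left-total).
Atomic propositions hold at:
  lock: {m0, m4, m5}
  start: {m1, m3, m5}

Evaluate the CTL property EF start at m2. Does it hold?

EF start: least fixpoint, start Z0 = {m1, m3, m5}, add states with some successor in Z. Z1 = {m1, m3, m4, m5}; fixed.
Sat(EF start) = {m1, m3, m4, m5}
m2 ∉ Sat(EF start) = {m1, m3, m4, m5}, so the formula does not hold at m2.

No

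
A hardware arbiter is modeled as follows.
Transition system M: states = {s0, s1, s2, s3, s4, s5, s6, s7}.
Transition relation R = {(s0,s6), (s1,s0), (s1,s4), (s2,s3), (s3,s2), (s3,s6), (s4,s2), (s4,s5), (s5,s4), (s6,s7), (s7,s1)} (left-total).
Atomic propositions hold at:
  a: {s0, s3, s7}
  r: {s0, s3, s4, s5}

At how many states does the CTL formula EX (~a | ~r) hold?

7

Sat(~a) = {s1, s2, s4, s5, s6}
Sat(~r) = {s1, s2, s6, s7}
Sat(~a | ~r) = {s1, s2, s4, s5, s6, s7}
Sat(EX (~a | ~r)) = {s : some successor in {s1, s2, s4, s5, s6, s7}} = {s0, s1, s3, s4, s5, s6, s7}
|Sat(EX (~a | ~r))| = |{s0, s1, s3, s4, s5, s6, s7}| = 7.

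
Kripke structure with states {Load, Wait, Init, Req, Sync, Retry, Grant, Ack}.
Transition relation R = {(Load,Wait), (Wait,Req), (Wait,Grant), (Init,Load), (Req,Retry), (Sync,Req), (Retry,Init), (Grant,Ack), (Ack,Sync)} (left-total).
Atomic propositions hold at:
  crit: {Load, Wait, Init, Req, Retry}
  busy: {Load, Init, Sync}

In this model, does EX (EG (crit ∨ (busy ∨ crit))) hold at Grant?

No

Sat(busy ∨ crit) = {Load, Wait, Init, Req, Sync, Retry}
Sat(crit ∨ (busy ∨ crit)) = {Load, Wait, Init, Req, Sync, Retry}
EG (crit ∨ (busy ∨ crit)): greatest fixpoint, start Z0 = {Load, Wait, Init, Req, Sync, Retry}, keep only states in Sat with some successor in Z. Already a fixed point.
Sat(EG (crit ∨ (busy ∨ crit))) = {Load, Wait, Init, Req, Sync, Retry}
Sat(EX (EG (crit ∨ (busy ∨ crit)))) = {s : some successor in {Load, Wait, Init, Req, Sync, Retry}} = {Load, Wait, Init, Req, Sync, Retry, Ack}
Grant ∉ Sat(EX (EG (crit ∨ (busy ∨ crit)))) = {Load, Wait, Init, Req, Sync, Retry, Ack}, so the formula does not hold at Grant.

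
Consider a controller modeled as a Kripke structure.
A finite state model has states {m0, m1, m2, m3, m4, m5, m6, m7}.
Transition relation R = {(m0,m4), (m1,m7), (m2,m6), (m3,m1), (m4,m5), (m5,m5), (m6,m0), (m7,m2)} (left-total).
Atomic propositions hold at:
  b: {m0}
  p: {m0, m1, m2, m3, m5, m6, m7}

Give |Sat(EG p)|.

EG p: greatest fixpoint, start Z0 = {m0, m1, m2, m3, m5, m6, m7}, keep only states in Sat with some successor in Z. Z1 = {m1, m2, m3, m5, m6, m7}; Z2 = {m1, m2, m3, m5, m7}; Z3 = {m1, m3, m5, m7}; Z4 = {m1, m3, m5}; Z5 = {m3, m5}; Z6 = {m5}; fixed.
Sat(EG p) = {m5}
|Sat(EG p)| = |{m5}| = 1.

1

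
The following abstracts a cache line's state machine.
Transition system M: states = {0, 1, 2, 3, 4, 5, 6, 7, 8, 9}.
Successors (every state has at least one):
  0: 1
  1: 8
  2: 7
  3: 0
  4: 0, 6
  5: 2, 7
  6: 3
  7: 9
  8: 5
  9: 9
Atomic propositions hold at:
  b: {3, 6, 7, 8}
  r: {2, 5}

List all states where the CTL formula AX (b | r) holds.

{1, 2, 5, 6, 8}

Sat(b | r) = {2, 3, 5, 6, 7, 8}
Sat(AX (b | r)) = {s : every successor in {2, 3, 5, 6, 7, 8}} = {1, 2, 5, 6, 8}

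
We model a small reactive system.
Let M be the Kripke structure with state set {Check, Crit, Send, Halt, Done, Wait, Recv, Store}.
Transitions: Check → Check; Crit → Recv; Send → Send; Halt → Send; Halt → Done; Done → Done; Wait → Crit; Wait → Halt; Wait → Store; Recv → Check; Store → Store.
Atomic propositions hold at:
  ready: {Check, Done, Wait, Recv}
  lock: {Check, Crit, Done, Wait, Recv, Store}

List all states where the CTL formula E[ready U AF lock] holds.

AF lock: least fixpoint, start Z0 = {Check, Crit, Done, Wait, Recv, Store}, add states with every successor in Z. Already a fixed point.
Sat(AF lock) = {Check, Crit, Done, Wait, Recv, Store}
E[ready U AF lock]: least fixpoint, start Z0 = Sat(AF lock) = {Check, Crit, Done, Wait, Recv, Store}, add states in Sat(ready) with some successor in Z. Already a fixed point.
Sat(E[ready U AF lock]) = {Check, Crit, Done, Wait, Recv, Store}

{Check, Crit, Done, Wait, Recv, Store}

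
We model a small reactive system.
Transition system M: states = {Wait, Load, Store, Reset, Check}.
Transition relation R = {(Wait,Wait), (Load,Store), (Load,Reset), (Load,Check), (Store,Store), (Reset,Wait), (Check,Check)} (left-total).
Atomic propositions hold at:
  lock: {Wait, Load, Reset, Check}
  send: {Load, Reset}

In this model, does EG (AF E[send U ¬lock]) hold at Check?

No

Sat(¬lock) = {Store}
E[send U ¬lock]: least fixpoint, start Z0 = Sat(¬lock) = {Store}, add states in Sat(send) with some successor in Z. Z1 = {Load, Store}; fixed.
Sat(E[send U ¬lock]) = {Load, Store}
AF E[send U ¬lock]: least fixpoint, start Z0 = {Load, Store}, add states with every successor in Z. Already a fixed point.
Sat(AF E[send U ¬lock]) = {Load, Store}
EG (AF E[send U ¬lock]): greatest fixpoint, start Z0 = {Load, Store}, keep only states in Sat with some successor in Z. Already a fixed point.
Sat(EG (AF E[send U ¬lock])) = {Load, Store}
Check ∉ Sat(EG (AF E[send U ¬lock])) = {Load, Store}, so the formula does not hold at Check.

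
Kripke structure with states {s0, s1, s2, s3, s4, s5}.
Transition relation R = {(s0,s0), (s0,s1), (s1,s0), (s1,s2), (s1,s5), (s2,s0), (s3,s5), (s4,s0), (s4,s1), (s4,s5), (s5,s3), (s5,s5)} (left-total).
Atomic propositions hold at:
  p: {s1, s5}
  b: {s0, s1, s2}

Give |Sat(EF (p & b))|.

Sat(p & b) = {s1}
EF (p & b): least fixpoint, start Z0 = {s1}, add states with some successor in Z. Z1 = {s0, s1, s4}; Z2 = {s0, s1, s2, s4}; fixed.
Sat(EF (p & b)) = {s0, s1, s2, s4}
|Sat(EF (p & b))| = |{s0, s1, s2, s4}| = 4.

4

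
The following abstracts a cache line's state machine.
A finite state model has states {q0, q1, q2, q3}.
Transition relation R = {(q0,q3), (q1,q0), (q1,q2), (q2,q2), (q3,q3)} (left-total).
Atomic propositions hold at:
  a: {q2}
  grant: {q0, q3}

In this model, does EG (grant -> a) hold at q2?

Yes

Sat(grant -> a) = {q1, q2}
EG (grant -> a): greatest fixpoint, start Z0 = {q1, q2}, keep only states in Sat with some successor in Z. Already a fixed point.
Sat(EG (grant -> a)) = {q1, q2}
q2 ∈ Sat(EG (grant -> a)) = {q1, q2}, so the formula holds at q2.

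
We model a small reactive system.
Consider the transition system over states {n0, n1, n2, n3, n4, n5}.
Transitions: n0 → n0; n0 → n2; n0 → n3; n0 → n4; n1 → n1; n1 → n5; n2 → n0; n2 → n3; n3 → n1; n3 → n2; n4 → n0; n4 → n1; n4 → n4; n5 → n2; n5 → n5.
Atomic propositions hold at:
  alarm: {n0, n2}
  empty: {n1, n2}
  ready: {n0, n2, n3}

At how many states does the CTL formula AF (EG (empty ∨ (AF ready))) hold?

AF ready: least fixpoint, start Z0 = {n0, n2, n3}, add states with every successor in Z. Already a fixed point.
Sat(AF ready) = {n0, n2, n3}
Sat(empty ∨ (AF ready)) = {n0, n1, n2, n3}
EG (empty ∨ (AF ready)): greatest fixpoint, start Z0 = {n0, n1, n2, n3}, keep only states in Sat with some successor in Z. Already a fixed point.
Sat(EG (empty ∨ (AF ready))) = {n0, n1, n2, n3}
AF (EG (empty ∨ (AF ready))): least fixpoint, start Z0 = {n0, n1, n2, n3}, add states with every successor in Z. Already a fixed point.
Sat(AF (EG (empty ∨ (AF ready)))) = {n0, n1, n2, n3}
|Sat(AF (EG (empty ∨ (AF ready))))| = |{n0, n1, n2, n3}| = 4.

4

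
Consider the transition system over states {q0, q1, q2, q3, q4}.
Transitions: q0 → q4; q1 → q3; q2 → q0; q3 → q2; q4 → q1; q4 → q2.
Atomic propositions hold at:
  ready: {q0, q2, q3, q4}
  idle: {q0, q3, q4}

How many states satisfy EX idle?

3

Sat(EX idle) = {s : some successor in {q0, q3, q4}} = {q0, q1, q2}
|Sat(EX idle)| = |{q0, q1, q2}| = 3.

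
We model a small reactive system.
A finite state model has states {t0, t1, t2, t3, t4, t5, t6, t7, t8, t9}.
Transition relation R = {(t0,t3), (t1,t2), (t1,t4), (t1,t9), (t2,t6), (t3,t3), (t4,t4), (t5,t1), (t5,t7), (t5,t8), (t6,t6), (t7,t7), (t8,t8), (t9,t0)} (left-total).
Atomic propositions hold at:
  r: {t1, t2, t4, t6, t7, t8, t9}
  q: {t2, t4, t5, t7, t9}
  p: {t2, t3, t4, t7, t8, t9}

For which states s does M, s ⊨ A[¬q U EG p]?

Sat(¬q) = {t0, t1, t3, t6, t8}
EG p: greatest fixpoint, start Z0 = {t2, t3, t4, t7, t8, t9}, keep only states in Sat with some successor in Z. Z1 = {t3, t4, t7, t8}; fixed.
Sat(EG p) = {t3, t4, t7, t8}
A[¬q U EG p]: least fixpoint, start Z0 = Sat(EG p) = {t3, t4, t7, t8}, add states in Sat(¬q) with every successor in Z. Z1 = {t0, t3, t4, t7, t8}; fixed.
Sat(A[¬q U EG p]) = {t0, t3, t4, t7, t8}

{t0, t3, t4, t7, t8}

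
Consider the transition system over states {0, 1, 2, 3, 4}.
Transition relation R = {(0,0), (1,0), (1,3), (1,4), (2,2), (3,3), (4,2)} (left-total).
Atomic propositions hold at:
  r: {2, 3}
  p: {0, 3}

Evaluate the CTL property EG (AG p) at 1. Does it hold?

No

AG p: greatest fixpoint, start Z0 = {0, 3}, keep only states in Sat with every successor in Z. Already a fixed point.
Sat(AG p) = {0, 3}
EG (AG p): greatest fixpoint, start Z0 = {0, 3}, keep only states in Sat with some successor in Z. Already a fixed point.
Sat(EG (AG p)) = {0, 3}
1 ∉ Sat(EG (AG p)) = {0, 3}, so the formula does not hold at 1.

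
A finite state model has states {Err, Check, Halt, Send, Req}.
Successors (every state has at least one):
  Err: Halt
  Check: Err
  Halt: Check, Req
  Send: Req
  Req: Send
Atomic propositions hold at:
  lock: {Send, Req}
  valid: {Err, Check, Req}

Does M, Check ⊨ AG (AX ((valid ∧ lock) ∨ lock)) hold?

No

Sat(valid ∧ lock) = {Req}
Sat((valid ∧ lock) ∨ lock) = {Send, Req}
Sat(AX ((valid ∧ lock) ∨ lock)) = {s : every successor in {Send, Req}} = {Send, Req}
AG (AX ((valid ∧ lock) ∨ lock)): greatest fixpoint, start Z0 = {Send, Req}, keep only states in Sat with every successor in Z. Already a fixed point.
Sat(AG (AX ((valid ∧ lock) ∨ lock))) = {Send, Req}
Check ∉ Sat(AG (AX ((valid ∧ lock) ∨ lock))) = {Send, Req}, so the formula does not hold at Check.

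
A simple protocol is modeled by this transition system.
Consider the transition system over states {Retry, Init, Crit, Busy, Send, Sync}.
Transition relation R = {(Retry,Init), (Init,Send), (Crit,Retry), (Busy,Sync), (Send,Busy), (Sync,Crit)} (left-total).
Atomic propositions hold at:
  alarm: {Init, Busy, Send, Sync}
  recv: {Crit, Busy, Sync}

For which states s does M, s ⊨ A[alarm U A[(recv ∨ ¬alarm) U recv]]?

Sat(¬alarm) = {Retry, Crit}
Sat(recv ∨ ¬alarm) = {Retry, Crit, Busy, Sync}
A[(recv ∨ ¬alarm) U recv]: least fixpoint, start Z0 = Sat(recv) = {Crit, Busy, Sync}, add states in Sat(recv ∨ ¬alarm) with every successor in Z. Already a fixed point.
Sat(A[(recv ∨ ¬alarm) U recv]) = {Crit, Busy, Sync}
A[alarm U A[(recv ∨ ¬alarm) U recv]]: least fixpoint, start Z0 = Sat(A[(recv ∨ ¬alarm) U recv]) = {Crit, Busy, Sync}, add states in Sat(alarm) with every successor in Z. Z1 = {Crit, Busy, Send, Sync}; Z2 = {Init, Crit, Busy, Send, Sync}; fixed.
Sat(A[alarm U A[(recv ∨ ¬alarm) U recv]]) = {Init, Crit, Busy, Send, Sync}

{Init, Crit, Busy, Send, Sync}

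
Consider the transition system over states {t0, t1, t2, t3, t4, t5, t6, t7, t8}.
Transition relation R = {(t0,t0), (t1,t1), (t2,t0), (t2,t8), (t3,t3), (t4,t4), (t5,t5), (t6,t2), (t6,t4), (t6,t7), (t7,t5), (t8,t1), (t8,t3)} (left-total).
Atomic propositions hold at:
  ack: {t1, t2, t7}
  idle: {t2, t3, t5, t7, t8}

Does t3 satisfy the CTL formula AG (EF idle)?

Yes

EF idle: least fixpoint, start Z0 = {t2, t3, t5, t7, t8}, add states with some successor in Z. Z1 = {t2, t3, t5, t6, t7, t8}; fixed.
Sat(EF idle) = {t2, t3, t5, t6, t7, t8}
AG (EF idle): greatest fixpoint, start Z0 = {t2, t3, t5, t6, t7, t8}, keep only states in Sat with every successor in Z. Z1 = {t3, t5, t7}; fixed.
Sat(AG (EF idle)) = {t3, t5, t7}
t3 ∈ Sat(AG (EF idle)) = {t3, t5, t7}, so the formula holds at t3.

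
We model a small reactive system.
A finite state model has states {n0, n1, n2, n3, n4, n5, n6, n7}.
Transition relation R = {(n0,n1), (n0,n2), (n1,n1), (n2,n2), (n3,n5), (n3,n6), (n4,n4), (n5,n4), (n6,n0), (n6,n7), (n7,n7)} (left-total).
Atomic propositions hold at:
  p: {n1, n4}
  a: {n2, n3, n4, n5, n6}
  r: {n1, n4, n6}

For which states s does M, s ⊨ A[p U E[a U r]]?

{n1, n3, n4, n5, n6}

E[a U r]: least fixpoint, start Z0 = Sat(r) = {n1, n4, n6}, add states in Sat(a) with some successor in Z. Z1 = {n1, n3, n4, n5, n6}; fixed.
Sat(E[a U r]) = {n1, n3, n4, n5, n6}
A[p U E[a U r]]: least fixpoint, start Z0 = Sat(E[a U r]) = {n1, n3, n4, n5, n6}, add states in Sat(p) with every successor in Z. Already a fixed point.
Sat(A[p U E[a U r]]) = {n1, n3, n4, n5, n6}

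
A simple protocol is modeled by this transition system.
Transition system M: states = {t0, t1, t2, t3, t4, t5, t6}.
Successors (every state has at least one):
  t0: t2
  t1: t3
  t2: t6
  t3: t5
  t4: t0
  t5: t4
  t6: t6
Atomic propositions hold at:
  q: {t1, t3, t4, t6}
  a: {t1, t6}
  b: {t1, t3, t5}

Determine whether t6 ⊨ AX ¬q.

No

Sat(¬q) = {t0, t2, t5}
Sat(AX ¬q) = {s : every successor in {t0, t2, t5}} = {t0, t3, t4}
t6 ∉ Sat(AX ¬q) = {t0, t3, t4}, so the formula does not hold at t6.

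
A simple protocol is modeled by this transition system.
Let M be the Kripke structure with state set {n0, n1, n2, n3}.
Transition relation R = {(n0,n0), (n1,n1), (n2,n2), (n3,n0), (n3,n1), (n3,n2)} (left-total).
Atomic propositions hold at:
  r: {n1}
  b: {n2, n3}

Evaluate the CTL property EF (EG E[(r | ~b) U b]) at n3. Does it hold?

Yes

Sat(~b) = {n0, n1}
Sat(r | ~b) = {n0, n1}
E[(r | ~b) U b]: least fixpoint, start Z0 = Sat(b) = {n2, n3}, add states in Sat(r | ~b) with some successor in Z. Already a fixed point.
Sat(E[(r | ~b) U b]) = {n2, n3}
EG E[(r | ~b) U b]: greatest fixpoint, start Z0 = {n2, n3}, keep only states in Sat with some successor in Z. Already a fixed point.
Sat(EG E[(r | ~b) U b]) = {n2, n3}
EF (EG E[(r | ~b) U b]): least fixpoint, start Z0 = {n2, n3}, add states with some successor in Z. Already a fixed point.
Sat(EF (EG E[(r | ~b) U b])) = {n2, n3}
n3 ∈ Sat(EF (EG E[(r | ~b) U b])) = {n2, n3}, so the formula holds at n3.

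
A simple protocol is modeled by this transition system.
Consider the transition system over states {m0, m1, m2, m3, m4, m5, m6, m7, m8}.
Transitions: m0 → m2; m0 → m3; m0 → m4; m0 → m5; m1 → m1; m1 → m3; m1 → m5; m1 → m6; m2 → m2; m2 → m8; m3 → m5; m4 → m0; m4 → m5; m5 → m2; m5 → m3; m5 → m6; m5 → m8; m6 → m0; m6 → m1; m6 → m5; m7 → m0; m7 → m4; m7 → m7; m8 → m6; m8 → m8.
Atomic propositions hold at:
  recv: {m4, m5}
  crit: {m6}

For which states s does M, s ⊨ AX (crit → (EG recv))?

EG recv: greatest fixpoint, start Z0 = {m4, m5}, keep only states in Sat with some successor in Z. Z1 = {m4}; Z2 = ∅; fixed.
Sat(EG recv) = ∅
Sat(crit → (EG recv)) = {m0, m1, m2, m3, m4, m5, m7, m8}
Sat(AX (crit → (EG recv))) = {s : every successor in {m0, m1, m2, m3, m4, m5, m7, m8}} = {m0, m2, m3, m4, m6, m7}

{m0, m2, m3, m4, m6, m7}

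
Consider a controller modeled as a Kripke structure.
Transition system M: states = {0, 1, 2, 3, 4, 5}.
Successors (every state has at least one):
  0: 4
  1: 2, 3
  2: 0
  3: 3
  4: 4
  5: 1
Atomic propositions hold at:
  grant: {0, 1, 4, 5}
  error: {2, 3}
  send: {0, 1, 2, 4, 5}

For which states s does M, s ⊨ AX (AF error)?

AF error: least fixpoint, start Z0 = {2, 3}, add states with every successor in Z. Z1 = {1, 2, 3}; Z2 = {1, 2, 3, 5}; fixed.
Sat(AF error) = {1, 2, 3, 5}
Sat(AX (AF error)) = {s : every successor in {1, 2, 3, 5}} = {1, 3, 5}

{1, 3, 5}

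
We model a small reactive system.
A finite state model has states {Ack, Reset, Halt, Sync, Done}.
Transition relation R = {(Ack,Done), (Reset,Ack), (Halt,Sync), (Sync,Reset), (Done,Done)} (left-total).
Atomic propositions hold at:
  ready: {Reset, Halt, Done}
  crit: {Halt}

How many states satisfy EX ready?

3

Sat(EX ready) = {s : some successor in {Reset, Halt, Done}} = {Ack, Sync, Done}
|Sat(EX ready)| = |{Ack, Sync, Done}| = 3.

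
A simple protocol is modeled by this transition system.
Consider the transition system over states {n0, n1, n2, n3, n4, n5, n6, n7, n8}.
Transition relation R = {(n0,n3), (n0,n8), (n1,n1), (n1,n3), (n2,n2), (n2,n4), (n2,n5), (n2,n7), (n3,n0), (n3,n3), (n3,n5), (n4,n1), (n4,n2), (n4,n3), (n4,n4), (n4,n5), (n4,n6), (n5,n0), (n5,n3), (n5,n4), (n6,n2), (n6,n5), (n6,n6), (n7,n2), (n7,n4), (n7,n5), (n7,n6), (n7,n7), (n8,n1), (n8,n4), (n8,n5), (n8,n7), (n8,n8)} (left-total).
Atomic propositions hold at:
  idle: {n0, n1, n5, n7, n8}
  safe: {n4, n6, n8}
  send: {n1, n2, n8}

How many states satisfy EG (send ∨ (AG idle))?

AG idle: greatest fixpoint, start Z0 = {n0, n1, n5, n7, n8}, keep only states in Sat with every successor in Z. Z1 = ∅; fixed.
Sat(AG idle) = ∅
Sat(send ∨ (AG idle)) = {n1, n2, n8}
EG (send ∨ (AG idle)): greatest fixpoint, start Z0 = {n1, n2, n8}, keep only states in Sat with some successor in Z. Already a fixed point.
Sat(EG (send ∨ (AG idle))) = {n1, n2, n8}
|Sat(EG (send ∨ (AG idle)))| = |{n1, n2, n8}| = 3.

3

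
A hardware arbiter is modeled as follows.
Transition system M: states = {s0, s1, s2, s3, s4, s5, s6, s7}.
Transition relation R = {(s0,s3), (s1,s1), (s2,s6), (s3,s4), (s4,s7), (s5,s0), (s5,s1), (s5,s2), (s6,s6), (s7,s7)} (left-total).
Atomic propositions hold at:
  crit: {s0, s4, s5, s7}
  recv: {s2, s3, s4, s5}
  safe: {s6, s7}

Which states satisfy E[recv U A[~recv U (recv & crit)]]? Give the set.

{s3, s4, s5}

Sat(~recv) = {s0, s1, s6, s7}
Sat(recv & crit) = {s4, s5}
A[~recv U (recv & crit)]: least fixpoint, start Z0 = Sat((recv & crit)) = {s4, s5}, add states in Sat(~recv) with every successor in Z. Already a fixed point.
Sat(A[~recv U (recv & crit)]) = {s4, s5}
E[recv U A[~recv U (recv & crit)]]: least fixpoint, start Z0 = Sat(A[~recv U (recv & crit)]) = {s4, s5}, add states in Sat(recv) with some successor in Z. Z1 = {s3, s4, s5}; fixed.
Sat(E[recv U A[~recv U (recv & crit)]]) = {s3, s4, s5}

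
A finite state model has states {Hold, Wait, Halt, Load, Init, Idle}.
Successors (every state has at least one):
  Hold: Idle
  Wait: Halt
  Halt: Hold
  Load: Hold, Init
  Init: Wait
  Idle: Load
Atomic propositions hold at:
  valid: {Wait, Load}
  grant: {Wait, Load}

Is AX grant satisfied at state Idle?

Yes

Sat(AX grant) = {s : every successor in {Wait, Load}} = {Init, Idle}
Idle ∈ Sat(AX grant) = {Init, Idle}, so the formula holds at Idle.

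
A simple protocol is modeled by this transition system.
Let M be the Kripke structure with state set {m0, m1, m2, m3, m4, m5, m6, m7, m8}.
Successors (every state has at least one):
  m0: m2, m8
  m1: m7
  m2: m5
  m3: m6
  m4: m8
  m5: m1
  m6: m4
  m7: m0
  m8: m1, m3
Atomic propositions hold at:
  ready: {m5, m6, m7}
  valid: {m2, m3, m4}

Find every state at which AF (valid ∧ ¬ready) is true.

Sat(¬ready) = {m0, m1, m2, m3, m4, m8}
Sat(valid ∧ ¬ready) = {m2, m3, m4}
AF (valid ∧ ¬ready): least fixpoint, start Z0 = {m2, m3, m4}, add states with every successor in Z. Z1 = {m2, m3, m4, m6}; fixed.
Sat(AF (valid ∧ ¬ready)) = {m2, m3, m4, m6}

{m2, m3, m4, m6}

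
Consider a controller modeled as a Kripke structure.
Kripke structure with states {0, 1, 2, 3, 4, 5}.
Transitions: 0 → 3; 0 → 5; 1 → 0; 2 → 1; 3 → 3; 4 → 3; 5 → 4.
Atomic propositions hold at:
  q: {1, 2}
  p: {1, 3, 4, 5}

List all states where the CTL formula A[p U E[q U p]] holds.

{1, 2, 3, 4, 5}

E[q U p]: least fixpoint, start Z0 = Sat(p) = {1, 3, 4, 5}, add states in Sat(q) with some successor in Z. Z1 = {1, 2, 3, 4, 5}; fixed.
Sat(E[q U p]) = {1, 2, 3, 4, 5}
A[p U E[q U p]]: least fixpoint, start Z0 = Sat(E[q U p]) = {1, 2, 3, 4, 5}, add states in Sat(p) with every successor in Z. Already a fixed point.
Sat(A[p U E[q U p]]) = {1, 2, 3, 4, 5}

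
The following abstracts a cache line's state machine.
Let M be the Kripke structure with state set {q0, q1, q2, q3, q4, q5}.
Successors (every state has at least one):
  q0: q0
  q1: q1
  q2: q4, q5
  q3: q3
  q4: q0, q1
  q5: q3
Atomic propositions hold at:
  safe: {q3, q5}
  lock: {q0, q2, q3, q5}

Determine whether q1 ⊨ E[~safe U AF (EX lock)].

No

Sat(~safe) = {q0, q1, q2, q4}
Sat(EX lock) = {s : some successor in {q0, q2, q3, q5}} = {q0, q2, q3, q4, q5}
AF (EX lock): least fixpoint, start Z0 = {q0, q2, q3, q4, q5}, add states with every successor in Z. Already a fixed point.
Sat(AF (EX lock)) = {q0, q2, q3, q4, q5}
E[~safe U AF (EX lock)]: least fixpoint, start Z0 = Sat(AF (EX lock)) = {q0, q2, q3, q4, q5}, add states in Sat(~safe) with some successor in Z. Already a fixed point.
Sat(E[~safe U AF (EX lock)]) = {q0, q2, q3, q4, q5}
q1 ∉ Sat(E[~safe U AF (EX lock)]) = {q0, q2, q3, q4, q5}, so the formula does not hold at q1.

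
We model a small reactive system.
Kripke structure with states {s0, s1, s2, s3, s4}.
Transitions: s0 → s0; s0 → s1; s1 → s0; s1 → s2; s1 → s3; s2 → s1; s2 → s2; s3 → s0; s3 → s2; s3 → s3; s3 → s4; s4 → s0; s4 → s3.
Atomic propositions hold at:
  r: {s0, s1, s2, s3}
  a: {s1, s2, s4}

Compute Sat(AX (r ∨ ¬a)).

Sat(¬a) = {s0, s3}
Sat(r ∨ ¬a) = {s0, s1, s2, s3}
Sat(AX (r ∨ ¬a)) = {s : every successor in {s0, s1, s2, s3}} = {s0, s1, s2, s4}

{s0, s1, s2, s4}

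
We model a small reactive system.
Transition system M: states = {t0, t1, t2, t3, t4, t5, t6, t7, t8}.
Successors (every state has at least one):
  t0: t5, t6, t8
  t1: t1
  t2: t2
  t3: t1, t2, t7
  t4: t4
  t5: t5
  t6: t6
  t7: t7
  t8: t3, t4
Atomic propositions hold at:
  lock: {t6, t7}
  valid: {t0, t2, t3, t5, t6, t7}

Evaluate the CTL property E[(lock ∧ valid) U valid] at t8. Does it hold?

No

Sat(lock ∧ valid) = {t6, t7}
E[(lock ∧ valid) U valid]: least fixpoint, start Z0 = Sat(valid) = {t0, t2, t3, t5, t6, t7}, add states in Sat(lock ∧ valid) with some successor in Z. Already a fixed point.
Sat(E[(lock ∧ valid) U valid]) = {t0, t2, t3, t5, t6, t7}
t8 ∉ Sat(E[(lock ∧ valid) U valid]) = {t0, t2, t3, t5, t6, t7}, so the formula does not hold at t8.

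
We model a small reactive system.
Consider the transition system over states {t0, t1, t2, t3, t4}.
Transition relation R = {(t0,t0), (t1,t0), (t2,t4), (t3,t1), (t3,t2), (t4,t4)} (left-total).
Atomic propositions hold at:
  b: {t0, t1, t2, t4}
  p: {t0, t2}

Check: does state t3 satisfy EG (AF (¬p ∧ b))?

Yes

Sat(¬p) = {t1, t3, t4}
Sat(¬p ∧ b) = {t1, t4}
AF (¬p ∧ b): least fixpoint, start Z0 = {t1, t4}, add states with every successor in Z. Z1 = {t1, t2, t4}; Z2 = {t1, t2, t3, t4}; fixed.
Sat(AF (¬p ∧ b)) = {t1, t2, t3, t4}
EG (AF (¬p ∧ b)): greatest fixpoint, start Z0 = {t1, t2, t3, t4}, keep only states in Sat with some successor in Z. Z1 = {t2, t3, t4}; fixed.
Sat(EG (AF (¬p ∧ b))) = {t2, t3, t4}
t3 ∈ Sat(EG (AF (¬p ∧ b))) = {t2, t3, t4}, so the formula holds at t3.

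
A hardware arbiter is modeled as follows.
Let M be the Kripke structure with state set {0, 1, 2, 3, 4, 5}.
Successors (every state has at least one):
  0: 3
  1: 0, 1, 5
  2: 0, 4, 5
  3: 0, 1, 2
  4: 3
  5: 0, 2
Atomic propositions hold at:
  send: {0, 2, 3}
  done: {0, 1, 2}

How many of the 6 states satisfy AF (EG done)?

1

EG done: greatest fixpoint, start Z0 = {0, 1, 2}, keep only states in Sat with some successor in Z. Z1 = {1, 2}; Z2 = {1}; fixed.
Sat(EG done) = {1}
AF (EG done): least fixpoint, start Z0 = {1}, add states with every successor in Z. Already a fixed point.
Sat(AF (EG done)) = {1}
|Sat(AF (EG done))| = |{1}| = 1.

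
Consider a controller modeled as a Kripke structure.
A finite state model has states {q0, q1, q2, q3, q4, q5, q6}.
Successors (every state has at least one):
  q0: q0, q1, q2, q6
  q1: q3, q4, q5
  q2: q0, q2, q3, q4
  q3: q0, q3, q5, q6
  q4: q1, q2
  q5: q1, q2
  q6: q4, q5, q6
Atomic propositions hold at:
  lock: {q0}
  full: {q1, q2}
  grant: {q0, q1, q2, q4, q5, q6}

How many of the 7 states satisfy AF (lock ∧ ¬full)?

1

Sat(¬full) = {q0, q3, q4, q5, q6}
Sat(lock ∧ ¬full) = {q0}
AF (lock ∧ ¬full): least fixpoint, start Z0 = {q0}, add states with every successor in Z. Already a fixed point.
Sat(AF (lock ∧ ¬full)) = {q0}
|Sat(AF (lock ∧ ¬full))| = |{q0}| = 1.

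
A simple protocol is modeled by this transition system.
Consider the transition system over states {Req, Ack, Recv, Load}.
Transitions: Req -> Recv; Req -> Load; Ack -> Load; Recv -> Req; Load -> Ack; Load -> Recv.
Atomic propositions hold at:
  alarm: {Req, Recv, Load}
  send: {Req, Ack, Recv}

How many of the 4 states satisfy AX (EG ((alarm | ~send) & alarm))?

Sat(~send) = {Load}
Sat(alarm | ~send) = {Req, Recv, Load}
Sat((alarm | ~send) & alarm) = {Req, Recv, Load}
EG ((alarm | ~send) & alarm): greatest fixpoint, start Z0 = {Req, Recv, Load}, keep only states in Sat with some successor in Z. Already a fixed point.
Sat(EG ((alarm | ~send) & alarm)) = {Req, Recv, Load}
Sat(AX (EG ((alarm | ~send) & alarm))) = {s : every successor in {Req, Recv, Load}} = {Req, Ack, Recv}
|Sat(AX (EG ((alarm | ~send) & alarm)))| = |{Req, Ack, Recv}| = 3.

3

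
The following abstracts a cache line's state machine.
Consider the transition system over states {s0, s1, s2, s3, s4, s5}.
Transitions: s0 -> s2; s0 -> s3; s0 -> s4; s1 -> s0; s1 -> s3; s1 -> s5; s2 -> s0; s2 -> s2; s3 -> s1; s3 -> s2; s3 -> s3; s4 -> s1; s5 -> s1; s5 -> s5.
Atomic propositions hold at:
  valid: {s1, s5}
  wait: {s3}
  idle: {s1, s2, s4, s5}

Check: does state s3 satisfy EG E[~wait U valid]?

No

Sat(~wait) = {s0, s1, s2, s4, s5}
E[~wait U valid]: least fixpoint, start Z0 = Sat(valid) = {s1, s5}, add states in Sat(~wait) with some successor in Z. Z1 = {s1, s4, s5}; Z2 = {s0, s1, s4, s5}; Z3 = {s0, s1, s2, s4, s5}; fixed.
Sat(E[~wait U valid]) = {s0, s1, s2, s4, s5}
EG E[~wait U valid]: greatest fixpoint, start Z0 = {s0, s1, s2, s4, s5}, keep only states in Sat with some successor in Z. Already a fixed point.
Sat(EG E[~wait U valid]) = {s0, s1, s2, s4, s5}
s3 ∉ Sat(EG E[~wait U valid]) = {s0, s1, s2, s4, s5}, so the formula does not hold at s3.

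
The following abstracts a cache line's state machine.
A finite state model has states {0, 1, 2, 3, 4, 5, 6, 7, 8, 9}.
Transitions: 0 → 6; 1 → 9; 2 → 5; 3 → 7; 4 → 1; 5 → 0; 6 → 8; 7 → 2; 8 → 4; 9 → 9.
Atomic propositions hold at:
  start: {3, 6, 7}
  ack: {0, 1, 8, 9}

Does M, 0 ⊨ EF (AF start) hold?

AF start: least fixpoint, start Z0 = {3, 6, 7}, add states with every successor in Z. Z1 = {0, 3, 6, 7}; Z2 = {0, 3, 5, 6, 7}; Z3 = {0, 2, 3, 5, 6, 7}; fixed.
Sat(AF start) = {0, 2, 3, 5, 6, 7}
EF (AF start): least fixpoint, start Z0 = {0, 2, 3, 5, 6, 7}, add states with some successor in Z. Already a fixed point.
Sat(EF (AF start)) = {0, 2, 3, 5, 6, 7}
0 ∈ Sat(EF (AF start)) = {0, 2, 3, 5, 6, 7}, so the formula holds at 0.

Yes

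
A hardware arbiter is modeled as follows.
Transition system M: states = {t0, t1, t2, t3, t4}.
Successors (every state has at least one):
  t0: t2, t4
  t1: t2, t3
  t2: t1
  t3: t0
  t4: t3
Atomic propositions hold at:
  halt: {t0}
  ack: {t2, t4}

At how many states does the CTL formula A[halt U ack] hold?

3

A[halt U ack]: least fixpoint, start Z0 = Sat(ack) = {t2, t4}, add states in Sat(halt) with every successor in Z. Z1 = {t0, t2, t4}; fixed.
Sat(A[halt U ack]) = {t0, t2, t4}
|Sat(A[halt U ack])| = |{t0, t2, t4}| = 3.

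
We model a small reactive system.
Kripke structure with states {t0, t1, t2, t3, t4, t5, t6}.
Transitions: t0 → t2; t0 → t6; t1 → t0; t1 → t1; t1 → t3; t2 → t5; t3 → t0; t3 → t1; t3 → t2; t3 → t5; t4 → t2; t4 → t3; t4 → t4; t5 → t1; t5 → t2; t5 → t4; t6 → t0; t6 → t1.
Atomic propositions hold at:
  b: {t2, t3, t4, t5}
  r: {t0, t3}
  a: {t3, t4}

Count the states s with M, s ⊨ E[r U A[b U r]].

2

A[b U r]: least fixpoint, start Z0 = Sat(r) = {t0, t3}, add states in Sat(b) with every successor in Z. Already a fixed point.
Sat(A[b U r]) = {t0, t3}
E[r U A[b U r]]: least fixpoint, start Z0 = Sat(A[b U r]) = {t0, t3}, add states in Sat(r) with some successor in Z. Already a fixed point.
Sat(E[r U A[b U r]]) = {t0, t3}
|Sat(E[r U A[b U r]])| = |{t0, t3}| = 2.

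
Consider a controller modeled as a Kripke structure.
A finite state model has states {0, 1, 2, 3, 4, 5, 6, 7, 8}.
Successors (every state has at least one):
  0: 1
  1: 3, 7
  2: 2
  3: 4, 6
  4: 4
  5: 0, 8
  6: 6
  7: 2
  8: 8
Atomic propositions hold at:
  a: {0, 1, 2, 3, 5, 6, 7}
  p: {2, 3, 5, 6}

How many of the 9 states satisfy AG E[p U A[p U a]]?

A[p U a]: least fixpoint, start Z0 = Sat(a) = {0, 1, 2, 3, 5, 6, 7}, add states in Sat(p) with every successor in Z. Already a fixed point.
Sat(A[p U a]) = {0, 1, 2, 3, 5, 6, 7}
E[p U A[p U a]]: least fixpoint, start Z0 = Sat(A[p U a]) = {0, 1, 2, 3, 5, 6, 7}, add states in Sat(p) with some successor in Z. Already a fixed point.
Sat(E[p U A[p U a]]) = {0, 1, 2, 3, 5, 6, 7}
AG E[p U A[p U a]]: greatest fixpoint, start Z0 = {0, 1, 2, 3, 5, 6, 7}, keep only states in Sat with every successor in Z. Z1 = {0, 1, 2, 6, 7}; Z2 = {0, 2, 6, 7}; Z3 = {2, 6, 7}; fixed.
Sat(AG E[p U A[p U a]]) = {2, 6, 7}
|Sat(AG E[p U A[p U a]])| = |{2, 6, 7}| = 3.

3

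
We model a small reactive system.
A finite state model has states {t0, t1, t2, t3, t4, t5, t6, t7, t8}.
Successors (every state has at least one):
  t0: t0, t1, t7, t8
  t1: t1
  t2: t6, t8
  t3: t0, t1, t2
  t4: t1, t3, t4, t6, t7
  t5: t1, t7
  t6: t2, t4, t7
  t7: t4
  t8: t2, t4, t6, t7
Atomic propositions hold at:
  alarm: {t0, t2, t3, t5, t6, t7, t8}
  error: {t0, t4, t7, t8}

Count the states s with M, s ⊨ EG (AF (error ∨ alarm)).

Sat(error ∨ alarm) = {t0, t2, t3, t4, t5, t6, t7, t8}
AF (error ∨ alarm): least fixpoint, start Z0 = {t0, t2, t3, t4, t5, t6, t7, t8}, add states with every successor in Z. Already a fixed point.
Sat(AF (error ∨ alarm)) = {t0, t2, t3, t4, t5, t6, t7, t8}
EG (AF (error ∨ alarm)): greatest fixpoint, start Z0 = {t0, t2, t3, t4, t5, t6, t7, t8}, keep only states in Sat with some successor in Z. Already a fixed point.
Sat(EG (AF (error ∨ alarm))) = {t0, t2, t3, t4, t5, t6, t7, t8}
|Sat(EG (AF (error ∨ alarm)))| = |{t0, t2, t3, t4, t5, t6, t7, t8}| = 8.

8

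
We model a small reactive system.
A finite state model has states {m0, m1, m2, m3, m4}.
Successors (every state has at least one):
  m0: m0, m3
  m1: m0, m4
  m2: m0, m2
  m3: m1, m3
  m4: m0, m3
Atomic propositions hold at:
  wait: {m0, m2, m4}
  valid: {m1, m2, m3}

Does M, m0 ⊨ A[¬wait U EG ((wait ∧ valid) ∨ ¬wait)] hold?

Sat(¬wait) = {m1, m3}
Sat(wait ∧ valid) = {m2}
Sat((wait ∧ valid) ∨ ¬wait) = {m1, m2, m3}
EG ((wait ∧ valid) ∨ ¬wait): greatest fixpoint, start Z0 = {m1, m2, m3}, keep only states in Sat with some successor in Z. Z1 = {m2, m3}; fixed.
Sat(EG ((wait ∧ valid) ∨ ¬wait)) = {m2, m3}
A[¬wait U EG ((wait ∧ valid) ∨ ¬wait)]: least fixpoint, start Z0 = Sat(EG ((wait ∧ valid) ∨ ¬wait)) = {m2, m3}, add states in Sat(¬wait) with every successor in Z. Already a fixed point.
Sat(A[¬wait U EG ((wait ∧ valid) ∨ ¬wait)]) = {m2, m3}
m0 ∉ Sat(A[¬wait U EG ((wait ∧ valid) ∨ ¬wait)]) = {m2, m3}, so the formula does not hold at m0.

No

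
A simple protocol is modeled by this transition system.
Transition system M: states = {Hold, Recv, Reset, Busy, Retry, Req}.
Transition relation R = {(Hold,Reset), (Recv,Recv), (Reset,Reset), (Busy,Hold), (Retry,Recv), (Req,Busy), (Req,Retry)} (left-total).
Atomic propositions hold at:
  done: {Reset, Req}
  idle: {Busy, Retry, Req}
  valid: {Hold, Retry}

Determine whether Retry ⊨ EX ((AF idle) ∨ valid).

AF idle: least fixpoint, start Z0 = {Busy, Retry, Req}, add states with every successor in Z. Already a fixed point.
Sat(AF idle) = {Busy, Retry, Req}
Sat((AF idle) ∨ valid) = {Hold, Busy, Retry, Req}
Sat(EX ((AF idle) ∨ valid)) = {s : some successor in {Hold, Busy, Retry, Req}} = {Busy, Req}
Retry ∉ Sat(EX ((AF idle) ∨ valid)) = {Busy, Req}, so the formula does not hold at Retry.

No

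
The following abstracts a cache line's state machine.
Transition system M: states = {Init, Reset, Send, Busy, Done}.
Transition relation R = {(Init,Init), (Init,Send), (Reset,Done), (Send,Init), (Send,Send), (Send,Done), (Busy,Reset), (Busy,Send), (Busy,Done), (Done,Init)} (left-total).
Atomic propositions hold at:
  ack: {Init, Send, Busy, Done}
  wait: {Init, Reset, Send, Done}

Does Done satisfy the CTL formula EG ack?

Yes

EG ack: greatest fixpoint, start Z0 = {Init, Send, Busy, Done}, keep only states in Sat with some successor in Z. Already a fixed point.
Sat(EG ack) = {Init, Send, Busy, Done}
Done ∈ Sat(EG ack) = {Init, Send, Busy, Done}, so the formula holds at Done.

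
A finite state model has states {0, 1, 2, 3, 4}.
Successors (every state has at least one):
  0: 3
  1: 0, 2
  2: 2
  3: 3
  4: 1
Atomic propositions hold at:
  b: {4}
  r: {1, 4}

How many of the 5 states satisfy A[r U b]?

1

A[r U b]: least fixpoint, start Z0 = Sat(b) = {4}, add states in Sat(r) with every successor in Z. Already a fixed point.
Sat(A[r U b]) = {4}
|Sat(A[r U b])| = |{4}| = 1.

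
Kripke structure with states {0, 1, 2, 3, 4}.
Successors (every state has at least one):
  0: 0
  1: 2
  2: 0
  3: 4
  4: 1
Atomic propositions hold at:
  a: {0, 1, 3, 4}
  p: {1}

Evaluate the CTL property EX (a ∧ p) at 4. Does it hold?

Sat(a ∧ p) = {1}
Sat(EX (a ∧ p)) = {s : some successor in {1}} = {4}
4 ∈ Sat(EX (a ∧ p)) = {4}, so the formula holds at 4.

Yes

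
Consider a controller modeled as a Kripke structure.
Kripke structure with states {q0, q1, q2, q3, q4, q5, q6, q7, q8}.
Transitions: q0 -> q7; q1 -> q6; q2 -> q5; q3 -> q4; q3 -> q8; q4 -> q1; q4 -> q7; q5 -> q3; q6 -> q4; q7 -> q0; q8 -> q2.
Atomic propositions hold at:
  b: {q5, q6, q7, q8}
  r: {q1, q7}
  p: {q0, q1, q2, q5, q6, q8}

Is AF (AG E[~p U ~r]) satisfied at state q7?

Yes

Sat(~p) = {q3, q4, q7}
Sat(~r) = {q0, q2, q3, q4, q5, q6, q8}
E[~p U ~r]: least fixpoint, start Z0 = Sat(~r) = {q0, q2, q3, q4, q5, q6, q8}, add states in Sat(~p) with some successor in Z. Z1 = {q0, q2, q3, q4, q5, q6, q7, q8}; fixed.
Sat(E[~p U ~r]) = {q0, q2, q3, q4, q5, q6, q7, q8}
AG E[~p U ~r]: greatest fixpoint, start Z0 = {q0, q2, q3, q4, q5, q6, q7, q8}, keep only states in Sat with every successor in Z. Z1 = {q0, q2, q3, q5, q6, q7, q8}; Z2 = {q0, q2, q5, q7, q8}; Z3 = {q0, q2, q7, q8}; Z4 = {q0, q7, q8}; Z5 = {q0, q7}; fixed.
Sat(AG E[~p U ~r]) = {q0, q7}
AF (AG E[~p U ~r]): least fixpoint, start Z0 = {q0, q7}, add states with every successor in Z. Already a fixed point.
Sat(AF (AG E[~p U ~r])) = {q0, q7}
q7 ∈ Sat(AF (AG E[~p U ~r])) = {q0, q7}, so the formula holds at q7.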